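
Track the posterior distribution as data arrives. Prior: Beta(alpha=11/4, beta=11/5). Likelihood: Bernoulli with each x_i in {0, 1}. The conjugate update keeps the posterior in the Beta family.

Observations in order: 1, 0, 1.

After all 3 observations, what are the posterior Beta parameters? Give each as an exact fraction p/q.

obs 1: x=1 → posterior Beta(15/4, 11/5)
obs 2: x=0 → posterior Beta(15/4, 16/5)
obs 3: x=1 → posterior Beta(19/4, 16/5)

alpha=19/4, beta=16/5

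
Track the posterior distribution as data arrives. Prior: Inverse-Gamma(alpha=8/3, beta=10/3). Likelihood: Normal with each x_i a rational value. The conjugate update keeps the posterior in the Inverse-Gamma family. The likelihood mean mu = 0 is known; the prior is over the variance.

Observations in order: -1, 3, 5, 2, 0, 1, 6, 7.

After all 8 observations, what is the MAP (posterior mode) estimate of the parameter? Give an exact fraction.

obs 1: x=-1 → posterior Inverse-Gamma(19/6, 23/6)
obs 2: x=3 → posterior Inverse-Gamma(11/3, 25/3)
obs 3: x=5 → posterior Inverse-Gamma(25/6, 125/6)
obs 4: x=2 → posterior Inverse-Gamma(14/3, 137/6)
obs 5: x=0 → posterior Inverse-Gamma(31/6, 137/6)
obs 6: x=1 → posterior Inverse-Gamma(17/3, 70/3)
obs 7: x=6 → posterior Inverse-Gamma(37/6, 124/3)
obs 8: x=7 → posterior Inverse-Gamma(20/3, 395/6)

395/46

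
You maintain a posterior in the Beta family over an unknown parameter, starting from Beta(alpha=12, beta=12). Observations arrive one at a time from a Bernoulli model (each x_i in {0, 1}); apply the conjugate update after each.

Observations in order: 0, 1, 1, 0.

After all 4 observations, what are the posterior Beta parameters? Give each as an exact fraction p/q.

obs 1: x=0 → posterior Beta(12, 13)
obs 2: x=1 → posterior Beta(13, 13)
obs 3: x=1 → posterior Beta(14, 13)
obs 4: x=0 → posterior Beta(14, 14)

alpha=14, beta=14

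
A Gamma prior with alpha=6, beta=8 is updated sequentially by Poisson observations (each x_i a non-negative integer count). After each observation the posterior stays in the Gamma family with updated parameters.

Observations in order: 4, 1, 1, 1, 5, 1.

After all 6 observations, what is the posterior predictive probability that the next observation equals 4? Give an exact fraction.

obs 1: x=4 → posterior Gamma(10, 9)
obs 2: x=1 → posterior Gamma(11, 10)
obs 3: x=1 → posterior Gamma(12, 11)
obs 4: x=1 → posterior Gamma(13, 12)
obs 5: x=5 → posterior Gamma(18, 13)
obs 6: x=1 → posterior Gamma(19, 14)

8743332691942261763080192/224454829280376434326171875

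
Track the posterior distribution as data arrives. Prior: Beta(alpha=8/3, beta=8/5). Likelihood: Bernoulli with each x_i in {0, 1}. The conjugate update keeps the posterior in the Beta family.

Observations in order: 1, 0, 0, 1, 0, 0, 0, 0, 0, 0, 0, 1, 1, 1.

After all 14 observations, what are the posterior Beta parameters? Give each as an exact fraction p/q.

obs 1: x=1 → posterior Beta(11/3, 8/5)
obs 2: x=0 → posterior Beta(11/3, 13/5)
obs 3: x=0 → posterior Beta(11/3, 18/5)
obs 4: x=1 → posterior Beta(14/3, 18/5)
obs 5: x=0 → posterior Beta(14/3, 23/5)
obs 6: x=0 → posterior Beta(14/3, 28/5)
obs 7: x=0 → posterior Beta(14/3, 33/5)
obs 8: x=0 → posterior Beta(14/3, 38/5)
obs 9: x=0 → posterior Beta(14/3, 43/5)
obs 10: x=0 → posterior Beta(14/3, 48/5)
obs 11: x=0 → posterior Beta(14/3, 53/5)
obs 12: x=1 → posterior Beta(17/3, 53/5)
obs 13: x=1 → posterior Beta(20/3, 53/5)
obs 14: x=1 → posterior Beta(23/3, 53/5)

alpha=23/3, beta=53/5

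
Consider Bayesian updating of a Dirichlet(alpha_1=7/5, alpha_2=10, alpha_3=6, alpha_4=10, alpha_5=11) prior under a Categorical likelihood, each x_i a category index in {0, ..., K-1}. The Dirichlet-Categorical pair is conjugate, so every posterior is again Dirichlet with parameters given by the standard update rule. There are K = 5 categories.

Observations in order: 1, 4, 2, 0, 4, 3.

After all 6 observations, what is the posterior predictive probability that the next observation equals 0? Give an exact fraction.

obs 1: x=1 → posterior Dirichlet(7/5, 11, 6, 10, 11)
obs 2: x=4 → posterior Dirichlet(7/5, 11, 6, 10, 12)
obs 3: x=2 → posterior Dirichlet(7/5, 11, 7, 10, 12)
obs 4: x=0 → posterior Dirichlet(12/5, 11, 7, 10, 12)
obs 5: x=4 → posterior Dirichlet(12/5, 11, 7, 10, 13)
obs 6: x=3 → posterior Dirichlet(12/5, 11, 7, 11, 13)

2/37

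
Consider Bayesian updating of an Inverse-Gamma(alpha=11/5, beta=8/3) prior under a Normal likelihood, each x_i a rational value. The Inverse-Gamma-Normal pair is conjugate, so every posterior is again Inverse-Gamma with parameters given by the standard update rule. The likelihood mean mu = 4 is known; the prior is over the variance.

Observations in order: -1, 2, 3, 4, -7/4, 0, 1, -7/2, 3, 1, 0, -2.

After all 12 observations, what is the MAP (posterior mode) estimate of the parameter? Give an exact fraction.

obs 1: x=-1 → posterior Inverse-Gamma(27/10, 91/6)
obs 2: x=2 → posterior Inverse-Gamma(16/5, 103/6)
obs 3: x=3 → posterior Inverse-Gamma(37/10, 53/3)
obs 4: x=4 → posterior Inverse-Gamma(21/5, 53/3)
obs 5: x=-7/4 → posterior Inverse-Gamma(47/10, 3283/96)
obs 6: x=0 → posterior Inverse-Gamma(26/5, 4051/96)
obs 7: x=1 → posterior Inverse-Gamma(57/10, 4483/96)
obs 8: x=-7/2 → posterior Inverse-Gamma(31/5, 7183/96)
obs 9: x=3 → posterior Inverse-Gamma(67/10, 7231/96)
obs 10: x=1 → posterior Inverse-Gamma(36/5, 7663/96)
obs 11: x=0 → posterior Inverse-Gamma(77/10, 8431/96)
obs 12: x=-2 → posterior Inverse-Gamma(41/5, 10159/96)

50795/4416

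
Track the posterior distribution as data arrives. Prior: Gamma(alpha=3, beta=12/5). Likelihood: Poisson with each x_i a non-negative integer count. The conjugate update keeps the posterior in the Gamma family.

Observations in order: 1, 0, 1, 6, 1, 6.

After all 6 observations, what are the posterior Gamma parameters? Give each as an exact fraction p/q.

alpha=18, beta=42/5

obs 1: x=1 → posterior Gamma(4, 17/5)
obs 2: x=0 → posterior Gamma(4, 22/5)
obs 3: x=1 → posterior Gamma(5, 27/5)
obs 4: x=6 → posterior Gamma(11, 32/5)
obs 5: x=1 → posterior Gamma(12, 37/5)
obs 6: x=6 → posterior Gamma(18, 42/5)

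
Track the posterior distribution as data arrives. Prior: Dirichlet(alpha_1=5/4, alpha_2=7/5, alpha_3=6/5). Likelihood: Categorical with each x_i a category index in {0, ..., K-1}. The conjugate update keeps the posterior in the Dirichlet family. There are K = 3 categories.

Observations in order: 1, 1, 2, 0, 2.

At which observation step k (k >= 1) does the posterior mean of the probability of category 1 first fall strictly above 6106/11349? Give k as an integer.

obs 1: x=1 → posterior Dirichlet(5/4, 12/5, 6/5)
obs 2: x=1 → posterior Dirichlet(5/4, 17/5, 6/5)
obs 3: x=2 → posterior Dirichlet(5/4, 17/5, 11/5)
obs 4: x=0 → posterior Dirichlet(9/4, 17/5, 11/5)
obs 5: x=2 → posterior Dirichlet(9/4, 17/5, 16/5)

k = 2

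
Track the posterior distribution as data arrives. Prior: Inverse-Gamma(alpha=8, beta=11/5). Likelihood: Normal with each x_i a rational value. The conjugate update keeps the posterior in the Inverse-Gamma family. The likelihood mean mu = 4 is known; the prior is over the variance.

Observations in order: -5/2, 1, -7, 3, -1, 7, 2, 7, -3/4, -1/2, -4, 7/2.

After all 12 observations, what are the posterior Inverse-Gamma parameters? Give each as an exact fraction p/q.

alpha=14, beta=26537/160

obs 1: x=-5/2 → posterior Inverse-Gamma(17/2, 933/40)
obs 2: x=1 → posterior Inverse-Gamma(9, 1113/40)
obs 3: x=-7 → posterior Inverse-Gamma(19/2, 3533/40)
obs 4: x=3 → posterior Inverse-Gamma(10, 3553/40)
obs 5: x=-1 → posterior Inverse-Gamma(21/2, 4053/40)
obs 6: x=7 → posterior Inverse-Gamma(11, 4233/40)
obs 7: x=2 → posterior Inverse-Gamma(23/2, 4313/40)
obs 8: x=7 → posterior Inverse-Gamma(12, 4493/40)
obs 9: x=-3/4 → posterior Inverse-Gamma(25/2, 19777/160)
obs 10: x=-1/2 → posterior Inverse-Gamma(13, 21397/160)
obs 11: x=-4 → posterior Inverse-Gamma(27/2, 26517/160)
obs 12: x=7/2 → posterior Inverse-Gamma(14, 26537/160)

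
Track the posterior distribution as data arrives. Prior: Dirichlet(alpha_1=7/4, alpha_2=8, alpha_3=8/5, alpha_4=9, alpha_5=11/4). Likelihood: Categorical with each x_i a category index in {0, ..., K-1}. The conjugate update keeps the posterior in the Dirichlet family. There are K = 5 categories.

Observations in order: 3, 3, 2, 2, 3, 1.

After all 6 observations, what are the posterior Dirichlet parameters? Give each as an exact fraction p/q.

alpha_1=7/4, alpha_2=9, alpha_3=18/5, alpha_4=12, alpha_5=11/4

obs 1: x=3 → posterior Dirichlet(7/4, 8, 8/5, 10, 11/4)
obs 2: x=3 → posterior Dirichlet(7/4, 8, 8/5, 11, 11/4)
obs 3: x=2 → posterior Dirichlet(7/4, 8, 13/5, 11, 11/4)
obs 4: x=2 → posterior Dirichlet(7/4, 8, 18/5, 11, 11/4)
obs 5: x=3 → posterior Dirichlet(7/4, 8, 18/5, 12, 11/4)
obs 6: x=1 → posterior Dirichlet(7/4, 9, 18/5, 12, 11/4)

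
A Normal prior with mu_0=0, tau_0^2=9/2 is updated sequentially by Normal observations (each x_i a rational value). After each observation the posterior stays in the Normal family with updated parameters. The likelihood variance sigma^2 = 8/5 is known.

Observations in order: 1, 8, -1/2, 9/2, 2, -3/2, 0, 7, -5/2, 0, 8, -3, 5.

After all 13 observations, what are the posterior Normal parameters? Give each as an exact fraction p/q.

mu_0=1260/601, tau_0^2=72/601

obs 1: x=1 → posterior Normal(45/61, 72/61)
obs 2: x=8 → posterior Normal(405/106, 36/53)
obs 3: x=-1/2 → posterior Normal(765/302, 72/151)
obs 4: x=9/2 → posterior Normal(585/196, 18/49)
obs 5: x=2 → posterior Normal(675/241, 72/241)
obs 6: x=-3/2 → posterior Normal(1215/572, 36/143)
obs 7: x=0 → posterior Normal(1215/662, 72/331)
obs 8: x=7 → posterior Normal(1845/752, 9/47)
obs 9: x=-5/2 → posterior Normal(810/421, 72/421)
obs 10: x=0 → posterior Normal(405/233, 36/233)
obs 11: x=8 → posterior Normal(1170/511, 72/511)
obs 12: x=-3 → posterior Normal(1035/556, 18/139)
obs 13: x=5 → posterior Normal(1260/601, 72/601)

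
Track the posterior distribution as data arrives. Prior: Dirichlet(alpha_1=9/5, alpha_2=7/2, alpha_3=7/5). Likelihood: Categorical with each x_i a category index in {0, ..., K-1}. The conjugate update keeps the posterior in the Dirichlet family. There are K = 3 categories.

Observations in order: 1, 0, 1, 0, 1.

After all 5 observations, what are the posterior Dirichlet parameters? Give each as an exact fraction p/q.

alpha_1=19/5, alpha_2=13/2, alpha_3=7/5

obs 1: x=1 → posterior Dirichlet(9/5, 9/2, 7/5)
obs 2: x=0 → posterior Dirichlet(14/5, 9/2, 7/5)
obs 3: x=1 → posterior Dirichlet(14/5, 11/2, 7/5)
obs 4: x=0 → posterior Dirichlet(19/5, 11/2, 7/5)
obs 5: x=1 → posterior Dirichlet(19/5, 13/2, 7/5)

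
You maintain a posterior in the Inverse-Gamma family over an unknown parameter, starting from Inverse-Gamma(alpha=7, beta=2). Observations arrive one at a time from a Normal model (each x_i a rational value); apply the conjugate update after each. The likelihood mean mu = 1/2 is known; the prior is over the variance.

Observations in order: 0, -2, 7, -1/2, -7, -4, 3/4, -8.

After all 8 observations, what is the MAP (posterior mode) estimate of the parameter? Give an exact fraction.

3241/384

obs 1: x=0 → posterior Inverse-Gamma(15/2, 17/8)
obs 2: x=-2 → posterior Inverse-Gamma(8, 21/4)
obs 3: x=7 → posterior Inverse-Gamma(17/2, 211/8)
obs 4: x=-1/2 → posterior Inverse-Gamma(9, 215/8)
obs 5: x=-7 → posterior Inverse-Gamma(19/2, 55)
obs 6: x=-4 → posterior Inverse-Gamma(10, 521/8)
obs 7: x=3/4 → posterior Inverse-Gamma(21/2, 2085/32)
obs 8: x=-8 → posterior Inverse-Gamma(11, 3241/32)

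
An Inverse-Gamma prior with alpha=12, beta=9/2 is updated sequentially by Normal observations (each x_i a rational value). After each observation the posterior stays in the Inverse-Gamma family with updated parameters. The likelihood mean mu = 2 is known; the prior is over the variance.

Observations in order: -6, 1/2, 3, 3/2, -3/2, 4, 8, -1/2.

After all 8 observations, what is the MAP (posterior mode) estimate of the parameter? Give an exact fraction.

135/34

obs 1: x=-6 → posterior Inverse-Gamma(25/2, 73/2)
obs 2: x=1/2 → posterior Inverse-Gamma(13, 301/8)
obs 3: x=3 → posterior Inverse-Gamma(27/2, 305/8)
obs 4: x=3/2 → posterior Inverse-Gamma(14, 153/4)
obs 5: x=-3/2 → posterior Inverse-Gamma(29/2, 355/8)
obs 6: x=4 → posterior Inverse-Gamma(15, 371/8)
obs 7: x=8 → posterior Inverse-Gamma(31/2, 515/8)
obs 8: x=-1/2 → posterior Inverse-Gamma(16, 135/2)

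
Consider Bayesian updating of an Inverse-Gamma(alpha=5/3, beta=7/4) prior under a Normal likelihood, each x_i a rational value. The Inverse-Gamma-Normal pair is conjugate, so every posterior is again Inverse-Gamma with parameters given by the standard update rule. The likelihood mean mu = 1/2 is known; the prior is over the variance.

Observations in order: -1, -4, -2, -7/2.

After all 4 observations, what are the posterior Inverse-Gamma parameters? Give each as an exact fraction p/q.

obs 1: x=-1 → posterior Inverse-Gamma(13/6, 23/8)
obs 2: x=-4 → posterior Inverse-Gamma(8/3, 13)
obs 3: x=-2 → posterior Inverse-Gamma(19/6, 129/8)
obs 4: x=-7/2 → posterior Inverse-Gamma(11/3, 193/8)

alpha=11/3, beta=193/8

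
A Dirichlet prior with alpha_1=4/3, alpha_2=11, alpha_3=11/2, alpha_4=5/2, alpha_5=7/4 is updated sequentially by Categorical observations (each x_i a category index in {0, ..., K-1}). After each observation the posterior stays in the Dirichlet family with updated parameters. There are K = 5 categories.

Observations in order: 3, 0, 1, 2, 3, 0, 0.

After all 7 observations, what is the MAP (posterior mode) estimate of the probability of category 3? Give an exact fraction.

42/289

obs 1: x=3 → posterior Dirichlet(4/3, 11, 11/2, 7/2, 7/4)
obs 2: x=0 → posterior Dirichlet(7/3, 11, 11/2, 7/2, 7/4)
obs 3: x=1 → posterior Dirichlet(7/3, 12, 11/2, 7/2, 7/4)
obs 4: x=2 → posterior Dirichlet(7/3, 12, 13/2, 7/2, 7/4)
obs 5: x=3 → posterior Dirichlet(7/3, 12, 13/2, 9/2, 7/4)
obs 6: x=0 → posterior Dirichlet(10/3, 12, 13/2, 9/2, 7/4)
obs 7: x=0 → posterior Dirichlet(13/3, 12, 13/2, 9/2, 7/4)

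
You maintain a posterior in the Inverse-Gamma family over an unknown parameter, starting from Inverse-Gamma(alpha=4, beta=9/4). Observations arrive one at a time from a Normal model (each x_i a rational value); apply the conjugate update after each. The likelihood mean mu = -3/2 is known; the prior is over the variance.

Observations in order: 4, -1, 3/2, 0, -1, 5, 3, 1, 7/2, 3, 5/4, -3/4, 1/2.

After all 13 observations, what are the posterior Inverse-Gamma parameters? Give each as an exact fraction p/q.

alpha=21/2, beta=1381/16

obs 1: x=4 → posterior Inverse-Gamma(9/2, 139/8)
obs 2: x=-1 → posterior Inverse-Gamma(5, 35/2)
obs 3: x=3/2 → posterior Inverse-Gamma(11/2, 22)
obs 4: x=0 → posterior Inverse-Gamma(6, 185/8)
obs 5: x=-1 → posterior Inverse-Gamma(13/2, 93/4)
obs 6: x=5 → posterior Inverse-Gamma(7, 355/8)
obs 7: x=3 → posterior Inverse-Gamma(15/2, 109/2)
obs 8: x=1 → posterior Inverse-Gamma(8, 461/8)
obs 9: x=7/2 → posterior Inverse-Gamma(17/2, 561/8)
obs 10: x=3 → posterior Inverse-Gamma(9, 321/4)
obs 11: x=5/4 → posterior Inverse-Gamma(19/2, 2689/32)
obs 12: x=-3/4 → posterior Inverse-Gamma(10, 1349/16)
obs 13: x=1/2 → posterior Inverse-Gamma(21/2, 1381/16)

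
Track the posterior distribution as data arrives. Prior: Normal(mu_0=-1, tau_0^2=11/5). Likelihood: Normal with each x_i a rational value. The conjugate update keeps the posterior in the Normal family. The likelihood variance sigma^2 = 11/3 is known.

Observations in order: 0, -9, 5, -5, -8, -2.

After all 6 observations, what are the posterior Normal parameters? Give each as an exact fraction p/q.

obs 1: x=0 → posterior Normal(-5/8, 11/8)
obs 2: x=-9 → posterior Normal(-32/11, 1)
obs 3: x=5 → posterior Normal(-17/14, 11/14)
obs 4: x=-5 → posterior Normal(-32/17, 11/17)
obs 5: x=-8 → posterior Normal(-14/5, 11/20)
obs 6: x=-2 → posterior Normal(-62/23, 11/23)

mu_0=-62/23, tau_0^2=11/23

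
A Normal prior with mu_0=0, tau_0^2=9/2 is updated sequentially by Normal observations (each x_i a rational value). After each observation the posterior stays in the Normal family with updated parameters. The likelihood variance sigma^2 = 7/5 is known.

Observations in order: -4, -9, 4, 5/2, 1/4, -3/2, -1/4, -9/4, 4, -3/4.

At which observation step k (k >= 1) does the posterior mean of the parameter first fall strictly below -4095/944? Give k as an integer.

obs 1: x=-4 → posterior Normal(-180/59, 63/59)
obs 2: x=-9 → posterior Normal(-45/8, 63/104)
obs 3: x=4 → posterior Normal(-405/149, 63/149)
obs 4: x=5/2 → posterior Normal(-585/388, 63/194)
obs 5: x=1/4 → posterior Normal(-1125/956, 63/239)
obs 6: x=-3/2 → posterior Normal(-1395/1136, 63/284)
obs 7: x=-1/4 → posterior Normal(-360/329, 9/47)
obs 8: x=-9/4 → posterior Normal(-1845/1496, 63/374)
obs 9: x=4 → posterior Normal(-1125/1676, 63/419)
obs 10: x=-3/4 → posterior Normal(-315/464, 63/464)

k = 2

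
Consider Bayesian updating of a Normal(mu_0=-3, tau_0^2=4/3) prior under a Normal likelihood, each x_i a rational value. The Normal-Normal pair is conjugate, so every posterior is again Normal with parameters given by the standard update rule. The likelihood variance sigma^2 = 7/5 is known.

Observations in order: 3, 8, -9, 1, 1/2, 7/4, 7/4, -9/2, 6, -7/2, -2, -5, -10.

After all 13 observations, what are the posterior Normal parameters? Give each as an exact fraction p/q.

obs 1: x=3 → posterior Normal(-3/41, 28/41)
obs 2: x=8 → posterior Normal(157/61, 28/61)
obs 3: x=-9 → posterior Normal(-23/81, 28/81)
obs 4: x=1 → posterior Normal(-3/101, 28/101)
obs 5: x=1/2 → posterior Normal(7/121, 28/121)
obs 6: x=7/4 → posterior Normal(14/47, 28/141)
obs 7: x=7/4 → posterior Normal(11/23, 4/23)
obs 8: x=-9/2 → posterior Normal(-13/181, 28/181)
obs 9: x=6 → posterior Normal(107/201, 28/201)
obs 10: x=-7/2 → posterior Normal(37/221, 28/221)
obs 11: x=-2 → posterior Normal(-3/241, 28/241)
obs 12: x=-5 → posterior Normal(-103/261, 28/261)
obs 13: x=-10 → posterior Normal(-303/281, 28/281)

mu_0=-303/281, tau_0^2=28/281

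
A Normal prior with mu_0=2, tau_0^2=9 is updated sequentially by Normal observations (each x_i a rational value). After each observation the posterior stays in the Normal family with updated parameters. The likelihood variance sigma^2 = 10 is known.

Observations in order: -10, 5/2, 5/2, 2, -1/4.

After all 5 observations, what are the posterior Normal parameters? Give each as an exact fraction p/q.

obs 1: x=-10 → posterior Normal(-70/19, 90/19)
obs 2: x=5/2 → posterior Normal(-95/56, 45/14)
obs 3: x=5/2 → posterior Normal(-25/37, 90/37)
obs 4: x=2 → posterior Normal(-7/46, 45/23)
obs 5: x=-1/4 → posterior Normal(-37/220, 18/11)

mu_0=-37/220, tau_0^2=18/11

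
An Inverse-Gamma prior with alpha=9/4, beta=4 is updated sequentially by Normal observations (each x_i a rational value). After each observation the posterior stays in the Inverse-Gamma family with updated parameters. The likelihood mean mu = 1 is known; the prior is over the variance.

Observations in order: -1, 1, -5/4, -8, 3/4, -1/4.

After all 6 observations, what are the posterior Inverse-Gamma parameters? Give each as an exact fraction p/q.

obs 1: x=-1 → posterior Inverse-Gamma(11/4, 6)
obs 2: x=1 → posterior Inverse-Gamma(13/4, 6)
obs 3: x=-5/4 → posterior Inverse-Gamma(15/4, 273/32)
obs 4: x=-8 → posterior Inverse-Gamma(17/4, 1569/32)
obs 5: x=3/4 → posterior Inverse-Gamma(19/4, 785/16)
obs 6: x=-1/4 → posterior Inverse-Gamma(21/4, 1595/32)

alpha=21/4, beta=1595/32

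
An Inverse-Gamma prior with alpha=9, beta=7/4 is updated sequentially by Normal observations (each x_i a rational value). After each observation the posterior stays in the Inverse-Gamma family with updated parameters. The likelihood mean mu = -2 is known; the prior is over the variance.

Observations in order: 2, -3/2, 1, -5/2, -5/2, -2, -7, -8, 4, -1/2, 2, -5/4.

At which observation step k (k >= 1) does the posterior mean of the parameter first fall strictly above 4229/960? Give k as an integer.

k = 9

obs 1: x=2 → posterior Inverse-Gamma(19/2, 39/4)
obs 2: x=-3/2 → posterior Inverse-Gamma(10, 79/8)
obs 3: x=1 → posterior Inverse-Gamma(21/2, 115/8)
obs 4: x=-5/2 → posterior Inverse-Gamma(11, 29/2)
obs 5: x=-5/2 → posterior Inverse-Gamma(23/2, 117/8)
obs 6: x=-2 → posterior Inverse-Gamma(12, 117/8)
obs 7: x=-7 → posterior Inverse-Gamma(25/2, 217/8)
obs 8: x=-8 → posterior Inverse-Gamma(13, 361/8)
obs 9: x=4 → posterior Inverse-Gamma(27/2, 505/8)
obs 10: x=-1/2 → posterior Inverse-Gamma(14, 257/4)
obs 11: x=2 → posterior Inverse-Gamma(29/2, 289/4)
obs 12: x=-5/4 → posterior Inverse-Gamma(15, 2321/32)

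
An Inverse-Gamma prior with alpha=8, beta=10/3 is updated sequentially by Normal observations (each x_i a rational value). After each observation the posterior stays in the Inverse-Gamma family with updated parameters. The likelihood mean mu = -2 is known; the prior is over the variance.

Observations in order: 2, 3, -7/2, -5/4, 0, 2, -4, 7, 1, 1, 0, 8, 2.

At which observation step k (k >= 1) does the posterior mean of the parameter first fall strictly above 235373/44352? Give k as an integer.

obs 1: x=2 → posterior Inverse-Gamma(17/2, 34/3)
obs 2: x=3 → posterior Inverse-Gamma(9, 143/6)
obs 3: x=-7/2 → posterior Inverse-Gamma(19/2, 599/24)
obs 4: x=-5/4 → posterior Inverse-Gamma(10, 2423/96)
obs 5: x=0 → posterior Inverse-Gamma(21/2, 2615/96)
obs 6: x=2 → posterior Inverse-Gamma(11, 3383/96)
obs 7: x=-4 → posterior Inverse-Gamma(23/2, 3575/96)
obs 8: x=7 → posterior Inverse-Gamma(12, 7463/96)
obs 9: x=1 → posterior Inverse-Gamma(25/2, 7895/96)
obs 10: x=1 → posterior Inverse-Gamma(13, 8327/96)
obs 11: x=0 → posterior Inverse-Gamma(27/2, 8519/96)
obs 12: x=8 → posterior Inverse-Gamma(14, 13319/96)
obs 13: x=2 → posterior Inverse-Gamma(29/2, 14087/96)

k = 8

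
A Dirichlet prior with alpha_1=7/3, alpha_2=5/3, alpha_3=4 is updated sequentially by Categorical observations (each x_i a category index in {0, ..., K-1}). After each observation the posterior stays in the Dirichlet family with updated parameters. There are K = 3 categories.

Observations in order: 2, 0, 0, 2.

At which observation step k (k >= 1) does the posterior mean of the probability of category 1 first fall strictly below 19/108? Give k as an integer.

obs 1: x=2 → posterior Dirichlet(7/3, 5/3, 5)
obs 2: x=0 → posterior Dirichlet(10/3, 5/3, 5)
obs 3: x=0 → posterior Dirichlet(13/3, 5/3, 5)
obs 4: x=2 → posterior Dirichlet(13/3, 5/3, 6)

k = 2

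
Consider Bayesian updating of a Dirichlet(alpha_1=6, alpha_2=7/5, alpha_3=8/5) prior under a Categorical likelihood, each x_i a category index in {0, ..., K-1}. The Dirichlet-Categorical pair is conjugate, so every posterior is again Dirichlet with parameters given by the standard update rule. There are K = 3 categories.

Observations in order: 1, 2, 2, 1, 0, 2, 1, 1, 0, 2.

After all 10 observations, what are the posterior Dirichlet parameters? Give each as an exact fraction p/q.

obs 1: x=1 → posterior Dirichlet(6, 12/5, 8/5)
obs 2: x=2 → posterior Dirichlet(6, 12/5, 13/5)
obs 3: x=2 → posterior Dirichlet(6, 12/5, 18/5)
obs 4: x=1 → posterior Dirichlet(6, 17/5, 18/5)
obs 5: x=0 → posterior Dirichlet(7, 17/5, 18/5)
obs 6: x=2 → posterior Dirichlet(7, 17/5, 23/5)
obs 7: x=1 → posterior Dirichlet(7, 22/5, 23/5)
obs 8: x=1 → posterior Dirichlet(7, 27/5, 23/5)
obs 9: x=0 → posterior Dirichlet(8, 27/5, 23/5)
obs 10: x=2 → posterior Dirichlet(8, 27/5, 28/5)

alpha_1=8, alpha_2=27/5, alpha_3=28/5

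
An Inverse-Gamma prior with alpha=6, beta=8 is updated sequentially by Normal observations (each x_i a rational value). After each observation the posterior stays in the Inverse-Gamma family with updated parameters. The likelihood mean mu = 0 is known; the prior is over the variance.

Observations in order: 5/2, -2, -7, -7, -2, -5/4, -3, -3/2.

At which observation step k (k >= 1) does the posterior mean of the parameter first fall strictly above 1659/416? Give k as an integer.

k = 3

obs 1: x=5/2 → posterior Inverse-Gamma(13/2, 89/8)
obs 2: x=-2 → posterior Inverse-Gamma(7, 105/8)
obs 3: x=-7 → posterior Inverse-Gamma(15/2, 301/8)
obs 4: x=-7 → posterior Inverse-Gamma(8, 497/8)
obs 5: x=-2 → posterior Inverse-Gamma(17/2, 513/8)
obs 6: x=-5/4 → posterior Inverse-Gamma(9, 2077/32)
obs 7: x=-3 → posterior Inverse-Gamma(19/2, 2221/32)
obs 8: x=-3/2 → posterior Inverse-Gamma(10, 2257/32)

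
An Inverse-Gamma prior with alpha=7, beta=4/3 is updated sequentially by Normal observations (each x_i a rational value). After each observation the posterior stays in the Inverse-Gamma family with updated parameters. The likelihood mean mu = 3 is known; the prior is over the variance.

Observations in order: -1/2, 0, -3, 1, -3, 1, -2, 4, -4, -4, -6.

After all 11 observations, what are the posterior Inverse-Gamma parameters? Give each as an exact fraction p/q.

alpha=25/2, beta=3707/24

obs 1: x=-1/2 → posterior Inverse-Gamma(15/2, 179/24)
obs 2: x=0 → posterior Inverse-Gamma(8, 287/24)
obs 3: x=-3 → posterior Inverse-Gamma(17/2, 719/24)
obs 4: x=1 → posterior Inverse-Gamma(9, 767/24)
obs 5: x=-3 → posterior Inverse-Gamma(19/2, 1199/24)
obs 6: x=1 → posterior Inverse-Gamma(10, 1247/24)
obs 7: x=-2 → posterior Inverse-Gamma(21/2, 1547/24)
obs 8: x=4 → posterior Inverse-Gamma(11, 1559/24)
obs 9: x=-4 → posterior Inverse-Gamma(23/2, 2147/24)
obs 10: x=-4 → posterior Inverse-Gamma(12, 2735/24)
obs 11: x=-6 → posterior Inverse-Gamma(25/2, 3707/24)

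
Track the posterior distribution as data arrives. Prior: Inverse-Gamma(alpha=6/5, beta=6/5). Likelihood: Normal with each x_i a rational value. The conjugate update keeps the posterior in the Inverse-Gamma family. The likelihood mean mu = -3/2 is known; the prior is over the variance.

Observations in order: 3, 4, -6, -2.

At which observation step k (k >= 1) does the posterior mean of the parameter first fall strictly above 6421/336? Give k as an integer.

k = 2

obs 1: x=3 → posterior Inverse-Gamma(17/10, 453/40)
obs 2: x=4 → posterior Inverse-Gamma(11/5, 529/20)
obs 3: x=-6 → posterior Inverse-Gamma(27/10, 1463/40)
obs 4: x=-2 → posterior Inverse-Gamma(16/5, 367/10)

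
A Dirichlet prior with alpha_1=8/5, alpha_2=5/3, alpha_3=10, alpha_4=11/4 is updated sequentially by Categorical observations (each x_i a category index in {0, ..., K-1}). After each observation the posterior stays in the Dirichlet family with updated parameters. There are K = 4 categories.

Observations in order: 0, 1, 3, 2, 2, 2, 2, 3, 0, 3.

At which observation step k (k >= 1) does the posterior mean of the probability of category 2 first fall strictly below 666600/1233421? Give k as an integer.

obs 1: x=0 → posterior Dirichlet(13/5, 5/3, 10, 11/4)
obs 2: x=1 → posterior Dirichlet(13/5, 8/3, 10, 11/4)
obs 3: x=3 → posterior Dirichlet(13/5, 8/3, 10, 15/4)
obs 4: x=2 → posterior Dirichlet(13/5, 8/3, 11, 15/4)
obs 5: x=2 → posterior Dirichlet(13/5, 8/3, 12, 15/4)
obs 6: x=2 → posterior Dirichlet(13/5, 8/3, 13, 15/4)
obs 7: x=2 → posterior Dirichlet(13/5, 8/3, 14, 15/4)
obs 8: x=3 → posterior Dirichlet(13/5, 8/3, 14, 19/4)
obs 9: x=0 → posterior Dirichlet(18/5, 8/3, 14, 19/4)
obs 10: x=3 → posterior Dirichlet(18/5, 8/3, 14, 23/4)

k = 3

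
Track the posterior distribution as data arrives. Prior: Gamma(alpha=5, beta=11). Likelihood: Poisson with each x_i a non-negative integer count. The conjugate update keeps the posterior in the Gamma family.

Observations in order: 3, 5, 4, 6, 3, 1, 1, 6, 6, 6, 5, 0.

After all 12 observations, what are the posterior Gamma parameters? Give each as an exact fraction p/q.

alpha=51, beta=23

obs 1: x=3 → posterior Gamma(8, 12)
obs 2: x=5 → posterior Gamma(13, 13)
obs 3: x=4 → posterior Gamma(17, 14)
obs 4: x=6 → posterior Gamma(23, 15)
obs 5: x=3 → posterior Gamma(26, 16)
obs 6: x=1 → posterior Gamma(27, 17)
obs 7: x=1 → posterior Gamma(28, 18)
obs 8: x=6 → posterior Gamma(34, 19)
obs 9: x=6 → posterior Gamma(40, 20)
obs 10: x=6 → posterior Gamma(46, 21)
obs 11: x=5 → posterior Gamma(51, 22)
obs 12: x=0 → posterior Gamma(51, 23)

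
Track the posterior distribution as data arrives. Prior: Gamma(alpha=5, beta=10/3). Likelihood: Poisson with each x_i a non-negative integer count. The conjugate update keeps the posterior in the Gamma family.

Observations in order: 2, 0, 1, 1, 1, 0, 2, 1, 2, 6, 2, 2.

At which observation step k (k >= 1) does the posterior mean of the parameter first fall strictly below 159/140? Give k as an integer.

k = 6

obs 1: x=2 → posterior Gamma(7, 13/3)
obs 2: x=0 → posterior Gamma(7, 16/3)
obs 3: x=1 → posterior Gamma(8, 19/3)
obs 4: x=1 → posterior Gamma(9, 22/3)
obs 5: x=1 → posterior Gamma(10, 25/3)
obs 6: x=0 → posterior Gamma(10, 28/3)
obs 7: x=2 → posterior Gamma(12, 31/3)
obs 8: x=1 → posterior Gamma(13, 34/3)
obs 9: x=2 → posterior Gamma(15, 37/3)
obs 10: x=6 → posterior Gamma(21, 40/3)
obs 11: x=2 → posterior Gamma(23, 43/3)
obs 12: x=2 → posterior Gamma(25, 46/3)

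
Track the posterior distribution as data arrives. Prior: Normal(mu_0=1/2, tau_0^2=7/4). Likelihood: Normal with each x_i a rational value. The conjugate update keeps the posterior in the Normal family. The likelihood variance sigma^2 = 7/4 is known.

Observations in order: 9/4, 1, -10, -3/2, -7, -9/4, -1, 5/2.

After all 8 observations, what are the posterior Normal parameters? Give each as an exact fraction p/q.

obs 1: x=9/4 → posterior Normal(11/8, 7/8)
obs 2: x=1 → posterior Normal(5/4, 7/12)
obs 3: x=-10 → posterior Normal(-25/16, 7/16)
obs 4: x=-3/2 → posterior Normal(-31/20, 7/20)
obs 5: x=-7 → posterior Normal(-59/24, 7/24)
obs 6: x=-9/4 → posterior Normal(-17/7, 1/4)
obs 7: x=-1 → posterior Normal(-9/4, 7/32)
obs 8: x=5/2 → posterior Normal(-31/18, 7/36)

mu_0=-31/18, tau_0^2=7/36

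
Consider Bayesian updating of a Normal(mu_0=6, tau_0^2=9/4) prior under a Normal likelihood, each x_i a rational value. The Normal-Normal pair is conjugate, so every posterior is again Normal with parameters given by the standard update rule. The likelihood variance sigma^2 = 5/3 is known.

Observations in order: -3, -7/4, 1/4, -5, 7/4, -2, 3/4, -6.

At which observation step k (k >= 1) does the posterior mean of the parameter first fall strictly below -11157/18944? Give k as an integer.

k = 4

obs 1: x=-3 → posterior Normal(39/47, 45/47)
obs 2: x=-7/4 → posterior Normal(-33/296, 45/74)
obs 3: x=1/4 → posterior Normal(-3/202, 45/101)
obs 4: x=-5 → posterior Normal(-273/256, 45/128)
obs 5: x=7/4 → posterior Normal(-357/620, 9/31)
obs 6: x=-2 → posterior Normal(-573/728, 45/182)
obs 7: x=3/4 → posterior Normal(-123/209, 45/209)
obs 8: x=-6 → posterior Normal(-285/236, 45/236)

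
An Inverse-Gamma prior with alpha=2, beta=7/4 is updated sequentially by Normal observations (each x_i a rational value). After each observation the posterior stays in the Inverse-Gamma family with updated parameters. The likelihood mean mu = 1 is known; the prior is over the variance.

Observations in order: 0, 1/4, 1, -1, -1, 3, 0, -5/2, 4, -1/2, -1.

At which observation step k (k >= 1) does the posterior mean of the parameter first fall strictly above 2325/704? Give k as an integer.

obs 1: x=0 → posterior Inverse-Gamma(5/2, 9/4)
obs 2: x=1/4 → posterior Inverse-Gamma(3, 81/32)
obs 3: x=1 → posterior Inverse-Gamma(7/2, 81/32)
obs 4: x=-1 → posterior Inverse-Gamma(4, 145/32)
obs 5: x=-1 → posterior Inverse-Gamma(9/2, 209/32)
obs 6: x=3 → posterior Inverse-Gamma(5, 273/32)
obs 7: x=0 → posterior Inverse-Gamma(11/2, 289/32)
obs 8: x=-5/2 → posterior Inverse-Gamma(6, 485/32)
obs 9: x=4 → posterior Inverse-Gamma(13/2, 629/32)
obs 10: x=-1/2 → posterior Inverse-Gamma(7, 665/32)
obs 11: x=-1 → posterior Inverse-Gamma(15/2, 729/32)

k = 9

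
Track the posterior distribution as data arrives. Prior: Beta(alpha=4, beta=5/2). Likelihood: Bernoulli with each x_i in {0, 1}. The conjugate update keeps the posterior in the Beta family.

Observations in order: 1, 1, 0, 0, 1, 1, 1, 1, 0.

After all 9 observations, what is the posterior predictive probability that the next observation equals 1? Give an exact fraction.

obs 1: x=1 → posterior Beta(5, 5/2)
obs 2: x=1 → posterior Beta(6, 5/2)
obs 3: x=0 → posterior Beta(6, 7/2)
obs 4: x=0 → posterior Beta(6, 9/2)
obs 5: x=1 → posterior Beta(7, 9/2)
obs 6: x=1 → posterior Beta(8, 9/2)
obs 7: x=1 → posterior Beta(9, 9/2)
obs 8: x=1 → posterior Beta(10, 9/2)
obs 9: x=0 → posterior Beta(10, 11/2)

20/31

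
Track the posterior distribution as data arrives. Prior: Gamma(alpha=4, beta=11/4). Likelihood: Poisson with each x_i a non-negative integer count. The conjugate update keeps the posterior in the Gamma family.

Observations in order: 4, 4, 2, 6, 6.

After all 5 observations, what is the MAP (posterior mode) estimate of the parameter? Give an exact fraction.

obs 1: x=4 → posterior Gamma(8, 15/4)
obs 2: x=4 → posterior Gamma(12, 19/4)
obs 3: x=2 → posterior Gamma(14, 23/4)
obs 4: x=6 → posterior Gamma(20, 27/4)
obs 5: x=6 → posterior Gamma(26, 31/4)

100/31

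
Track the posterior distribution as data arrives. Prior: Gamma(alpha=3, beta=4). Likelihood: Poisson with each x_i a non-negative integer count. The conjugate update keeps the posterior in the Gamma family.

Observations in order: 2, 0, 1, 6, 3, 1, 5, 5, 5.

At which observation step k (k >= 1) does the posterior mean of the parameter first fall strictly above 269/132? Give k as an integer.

k = 8

obs 1: x=2 → posterior Gamma(5, 5)
obs 2: x=0 → posterior Gamma(5, 6)
obs 3: x=1 → posterior Gamma(6, 7)
obs 4: x=6 → posterior Gamma(12, 8)
obs 5: x=3 → posterior Gamma(15, 9)
obs 6: x=1 → posterior Gamma(16, 10)
obs 7: x=5 → posterior Gamma(21, 11)
obs 8: x=5 → posterior Gamma(26, 12)
obs 9: x=5 → posterior Gamma(31, 13)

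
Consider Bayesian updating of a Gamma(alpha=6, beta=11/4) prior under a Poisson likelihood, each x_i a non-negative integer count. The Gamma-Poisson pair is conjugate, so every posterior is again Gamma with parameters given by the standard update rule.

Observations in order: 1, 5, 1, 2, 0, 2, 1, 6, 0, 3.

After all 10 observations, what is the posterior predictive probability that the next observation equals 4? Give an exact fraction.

obs 1: x=1 → posterior Gamma(7, 15/4)
obs 2: x=5 → posterior Gamma(12, 19/4)
obs 3: x=1 → posterior Gamma(13, 23/4)
obs 4: x=2 → posterior Gamma(15, 27/4)
obs 5: x=0 → posterior Gamma(15, 31/4)
obs 6: x=2 → posterior Gamma(17, 35/4)
obs 7: x=1 → posterior Gamma(18, 39/4)
obs 8: x=6 → posterior Gamma(24, 43/4)
obs 9: x=0 → posterior Gamma(24, 47/4)
obs 10: x=3 → posterior Gamma(27, 51/4)

17844094807567399036635966805727082012151134747476736/178761244712165073029833697985681705176830291748046875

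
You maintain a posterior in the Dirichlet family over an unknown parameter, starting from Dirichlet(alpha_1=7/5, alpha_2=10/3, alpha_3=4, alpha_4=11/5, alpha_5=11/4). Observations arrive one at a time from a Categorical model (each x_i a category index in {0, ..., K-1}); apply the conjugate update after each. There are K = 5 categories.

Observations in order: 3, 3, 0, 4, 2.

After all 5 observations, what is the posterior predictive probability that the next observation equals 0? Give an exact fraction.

144/1121

obs 1: x=3 → posterior Dirichlet(7/5, 10/3, 4, 16/5, 11/4)
obs 2: x=3 → posterior Dirichlet(7/5, 10/3, 4, 21/5, 11/4)
obs 3: x=0 → posterior Dirichlet(12/5, 10/3, 4, 21/5, 11/4)
obs 4: x=4 → posterior Dirichlet(12/5, 10/3, 4, 21/5, 15/4)
obs 5: x=2 → posterior Dirichlet(12/5, 10/3, 5, 21/5, 15/4)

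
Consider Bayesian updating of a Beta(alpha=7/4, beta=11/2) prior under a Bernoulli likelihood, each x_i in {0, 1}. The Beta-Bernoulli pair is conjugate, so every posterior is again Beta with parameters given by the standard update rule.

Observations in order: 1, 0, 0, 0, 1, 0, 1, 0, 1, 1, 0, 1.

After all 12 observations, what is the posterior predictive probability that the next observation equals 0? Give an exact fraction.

46/77

obs 1: x=1 → posterior Beta(11/4, 11/2)
obs 2: x=0 → posterior Beta(11/4, 13/2)
obs 3: x=0 → posterior Beta(11/4, 15/2)
obs 4: x=0 → posterior Beta(11/4, 17/2)
obs 5: x=1 → posterior Beta(15/4, 17/2)
obs 6: x=0 → posterior Beta(15/4, 19/2)
obs 7: x=1 → posterior Beta(19/4, 19/2)
obs 8: x=0 → posterior Beta(19/4, 21/2)
obs 9: x=1 → posterior Beta(23/4, 21/2)
obs 10: x=1 → posterior Beta(27/4, 21/2)
obs 11: x=0 → posterior Beta(27/4, 23/2)
obs 12: x=1 → posterior Beta(31/4, 23/2)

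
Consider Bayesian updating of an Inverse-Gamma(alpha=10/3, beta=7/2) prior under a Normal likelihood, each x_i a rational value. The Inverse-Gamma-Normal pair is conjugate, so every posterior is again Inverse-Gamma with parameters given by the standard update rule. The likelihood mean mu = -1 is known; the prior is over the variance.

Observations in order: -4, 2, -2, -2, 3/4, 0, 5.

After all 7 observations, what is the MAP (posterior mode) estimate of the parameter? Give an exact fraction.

3219/752

obs 1: x=-4 → posterior Inverse-Gamma(23/6, 8)
obs 2: x=2 → posterior Inverse-Gamma(13/3, 25/2)
obs 3: x=-2 → posterior Inverse-Gamma(29/6, 13)
obs 4: x=-2 → posterior Inverse-Gamma(16/3, 27/2)
obs 5: x=3/4 → posterior Inverse-Gamma(35/6, 481/32)
obs 6: x=0 → posterior Inverse-Gamma(19/3, 497/32)
obs 7: x=5 → posterior Inverse-Gamma(41/6, 1073/32)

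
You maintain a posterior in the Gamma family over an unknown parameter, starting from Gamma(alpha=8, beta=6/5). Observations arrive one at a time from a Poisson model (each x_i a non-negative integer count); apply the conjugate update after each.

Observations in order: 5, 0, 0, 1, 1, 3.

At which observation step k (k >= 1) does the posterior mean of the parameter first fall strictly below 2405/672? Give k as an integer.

k = 3

obs 1: x=5 → posterior Gamma(13, 11/5)
obs 2: x=0 → posterior Gamma(13, 16/5)
obs 3: x=0 → posterior Gamma(13, 21/5)
obs 4: x=1 → posterior Gamma(14, 26/5)
obs 5: x=1 → posterior Gamma(15, 31/5)
obs 6: x=3 → posterior Gamma(18, 36/5)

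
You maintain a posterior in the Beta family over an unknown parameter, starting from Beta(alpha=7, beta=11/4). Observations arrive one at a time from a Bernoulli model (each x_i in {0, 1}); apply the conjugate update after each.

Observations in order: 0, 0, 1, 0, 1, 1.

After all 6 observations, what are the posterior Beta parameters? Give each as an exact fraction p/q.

alpha=10, beta=23/4

obs 1: x=0 → posterior Beta(7, 15/4)
obs 2: x=0 → posterior Beta(7, 19/4)
obs 3: x=1 → posterior Beta(8, 19/4)
obs 4: x=0 → posterior Beta(8, 23/4)
obs 5: x=1 → posterior Beta(9, 23/4)
obs 6: x=1 → posterior Beta(10, 23/4)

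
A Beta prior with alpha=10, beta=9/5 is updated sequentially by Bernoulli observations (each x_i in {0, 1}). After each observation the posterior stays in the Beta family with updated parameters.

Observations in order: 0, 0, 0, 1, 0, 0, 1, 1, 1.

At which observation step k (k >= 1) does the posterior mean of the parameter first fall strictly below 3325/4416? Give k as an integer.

k = 2

obs 1: x=0 → posterior Beta(10, 14/5)
obs 2: x=0 → posterior Beta(10, 19/5)
obs 3: x=0 → posterior Beta(10, 24/5)
obs 4: x=1 → posterior Beta(11, 24/5)
obs 5: x=0 → posterior Beta(11, 29/5)
obs 6: x=0 → posterior Beta(11, 34/5)
obs 7: x=1 → posterior Beta(12, 34/5)
obs 8: x=1 → posterior Beta(13, 34/5)
obs 9: x=1 → posterior Beta(14, 34/5)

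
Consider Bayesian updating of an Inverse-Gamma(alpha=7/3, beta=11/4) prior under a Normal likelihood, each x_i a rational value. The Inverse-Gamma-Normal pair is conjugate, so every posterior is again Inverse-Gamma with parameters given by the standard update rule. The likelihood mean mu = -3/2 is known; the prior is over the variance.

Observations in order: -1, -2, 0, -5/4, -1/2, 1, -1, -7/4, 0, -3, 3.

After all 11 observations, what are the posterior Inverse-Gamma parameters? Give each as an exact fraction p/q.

obs 1: x=-1 → posterior Inverse-Gamma(17/6, 23/8)
obs 2: x=-2 → posterior Inverse-Gamma(10/3, 3)
obs 3: x=0 → posterior Inverse-Gamma(23/6, 33/8)
obs 4: x=-5/4 → posterior Inverse-Gamma(13/3, 133/32)
obs 5: x=-1/2 → posterior Inverse-Gamma(29/6, 149/32)
obs 6: x=1 → posterior Inverse-Gamma(16/3, 249/32)
obs 7: x=-1 → posterior Inverse-Gamma(35/6, 253/32)
obs 8: x=-7/4 → posterior Inverse-Gamma(19/3, 127/16)
obs 9: x=0 → posterior Inverse-Gamma(41/6, 145/16)
obs 10: x=-3 → posterior Inverse-Gamma(22/3, 163/16)
obs 11: x=3 → posterior Inverse-Gamma(47/6, 325/16)

alpha=47/6, beta=325/16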